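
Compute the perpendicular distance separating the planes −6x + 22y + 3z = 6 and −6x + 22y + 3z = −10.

With common normal n = (−6, 22, 3) (|n| = 23), the distance is |6 − (-10)|/|n| = 16/23.

16/23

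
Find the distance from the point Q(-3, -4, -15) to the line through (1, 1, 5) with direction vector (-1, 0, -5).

5

Direction vector d = (-1, 0, -5).
AP = (-4, -5, -20), and AP × d = (25, 0, -5).
|AP × d|² = 650 and |d|² = 26, so the distance is √(650/26) = √25 = 5.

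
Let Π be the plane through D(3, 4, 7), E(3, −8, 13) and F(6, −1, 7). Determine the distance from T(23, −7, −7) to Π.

17√70/70

DE = (0, −12, 6) and DF = (3, −5, 0), so a normal is n = DE × DF = (30, 18, 36).
d = |30·23 + 18·(-7) + 36·(-7) − 414| / √(900 + 324 + 1296) = |-102| / (6√70) = 17/√70.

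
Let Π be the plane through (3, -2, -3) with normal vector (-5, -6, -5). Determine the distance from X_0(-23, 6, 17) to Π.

9√86/43

The plane has equation n·(r − (3, -2, -3)) = 0, i.e. n·r = 12.
Then n·(-23, 6, 17) - 12 = -18.
|n| = √(25 + 36 + 25) = √86, so the distance is |-18|/√86 = 18/√86.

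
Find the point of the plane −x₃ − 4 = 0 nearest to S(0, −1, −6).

The perpendicular from S has direction n = (0, 0, −1): r = (0, −1, −6) + λ(0, 0, −1).
Substitute into the plane: n·(S + λn) = 4 gives 6 + 1λ = 4, so λ = -2.
Foot = (0, −1, −6) + (-2)·(0, 0, −1) = (0, −1, −4).

(0, -1, -4)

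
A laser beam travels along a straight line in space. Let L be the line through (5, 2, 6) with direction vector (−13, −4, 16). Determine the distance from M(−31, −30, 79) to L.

√593

Direction vector d = (−13, −4, 16).
AP = (−36, −32, 73), and AP × d = (−220, −373, −272).
|AP × d|² = 261513 and |d|² = 441, so the distance is √(261513/441) = √593.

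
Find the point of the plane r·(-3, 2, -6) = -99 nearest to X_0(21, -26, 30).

(9, -18, 6)

n = (-3, 2, -6), |n|² = 49, and n·X_0 − (-99) = -196.
t = -196/49 = -4, so the foot is X_0 − t·n = (21, -26, 30) − (-4)·(-3, 2, -6) = (9, -18, 6).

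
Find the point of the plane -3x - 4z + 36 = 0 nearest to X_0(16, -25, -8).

The perpendicular from X_0 has direction n = (-3, 0, -4): r = (16, -25, -8) + λ(-3, 0, -4).
Substitute into the plane: n·(X_0 + λn) = -36 gives -16 + 25λ = -36, so λ = -4/5.
Foot = (16, -25, -8) + (-4/5)·(-3, 0, -4) = (92/5, -25, -24/5).

(92/5, -25, -24/5)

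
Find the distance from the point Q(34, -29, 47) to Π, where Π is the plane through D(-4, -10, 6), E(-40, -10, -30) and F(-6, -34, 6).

DE = (-36, 0, -36) and DF = (-2, -24, 0), so a normal is n = DE × DF = (-864, 72, 864).
n = (-864, 72, 864); n·P − 7920 = 1224; |n| = 1224; distance = 1224/1224 = 1.

1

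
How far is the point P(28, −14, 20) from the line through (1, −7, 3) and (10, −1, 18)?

3√51

A direction vector is d = (9, 6, 15).
AP = (27, −7, 17); AP·d = 456, |AP|² = 1067, |d|² = 342.
distance² = |AP|² − (AP·d)²/|d|² = 1067 − 207936/342 = 459, so the distance is 3√51.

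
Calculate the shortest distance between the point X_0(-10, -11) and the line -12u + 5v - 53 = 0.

12/13

d = |(-12)·(-10) + 5·(-11) − 53| / √(144 + 25) = |12|/13 = 12/13.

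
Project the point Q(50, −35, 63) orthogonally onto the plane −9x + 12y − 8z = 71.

n = (−9, 12, −8), |n|² = 289, and n·Q − 71 = -1445.
t = -1445/289 = -5, so the foot is Q − t·n = (50, −35, 63) − (-5)·(−9, 12, −8) = (5, 25, 23).

(5, 25, 23)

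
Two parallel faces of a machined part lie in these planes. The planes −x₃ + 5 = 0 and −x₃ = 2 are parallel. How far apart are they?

7

With common normal n = (0, 0, −1) (|n| = 1), the distance is |(-5) − 2|/|n| = 7/1 = 7.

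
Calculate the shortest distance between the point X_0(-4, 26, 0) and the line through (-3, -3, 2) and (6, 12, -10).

6√11

A direction vector is d = (9, 15, -12).
AP = (-1, 29, -2); AP·d = 450, |AP|² = 846, |d|² = 450.
distance² = |AP|² − (AP·d)²/|d|² = 846 − 202500/450 = 396, so the distance is 6√11.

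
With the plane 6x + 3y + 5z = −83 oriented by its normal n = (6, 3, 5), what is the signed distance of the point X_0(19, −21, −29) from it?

n·X_0 − (-83) = -11.
|n| = √70, so the signed distance is -11/√70.

-11/√70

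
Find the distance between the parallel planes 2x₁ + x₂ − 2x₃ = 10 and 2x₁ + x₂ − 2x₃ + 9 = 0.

Both planes have normal n = (2, 1, −2), |n| = 3. Any point on the first plane is at distance |(-9) − 10|/|n| = 19/3 from the second.

19/3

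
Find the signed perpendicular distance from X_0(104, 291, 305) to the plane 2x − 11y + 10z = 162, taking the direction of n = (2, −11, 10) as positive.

-7

n·X_0 − 162 = -105.
|n| = 15, so the signed distance is -105/15 = -7.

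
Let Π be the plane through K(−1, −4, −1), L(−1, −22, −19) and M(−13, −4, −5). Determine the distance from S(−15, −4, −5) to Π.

2/√19

KL = (0, −18, −18) and KM = (−12, 0, −4), so a normal is n = KL × KM = (72, 216, −216).
Then n·(−15, −4, −5) − (−720) = −144.
|n| = √(5184 + 46656 + 46656) = 72√19, so the distance is |-144|/(72√19) = 2/√19.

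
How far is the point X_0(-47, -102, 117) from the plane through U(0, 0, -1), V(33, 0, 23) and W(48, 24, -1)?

2

UV = (33, 0, 24) and UW = (48, 24, 0), so a normal is n = UV × UW = (-576, 1152, 792).
d = |(-576)·(-47) + 1152·(-102) + 792·117 − (-792)| / √(331776 + 1327104 + 627264) = |3024| / 1512 = 2.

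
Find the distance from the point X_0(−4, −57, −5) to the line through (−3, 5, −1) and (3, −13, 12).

√1745

A direction vector is d = (6, −18, 13).
AP = (−1, −62, −4); AP·d = 1058, |AP|² = 3861, |d|² = 529.
distance² = |AP|² − (AP·d)²/|d|² = 3861 − 1119364/529 = 1745, so the distance is √1745.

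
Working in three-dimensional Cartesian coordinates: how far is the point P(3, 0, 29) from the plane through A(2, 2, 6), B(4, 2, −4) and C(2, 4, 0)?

AB = (2, 0, −10) and AC = (0, 2, −6), so a normal is n = AB × AC = (20, 12, 4).
d = |20·3 + 12·0 + 4·29 − 88| / √(400 + 144 + 16) = |88| / (4√35) = 22/√35.

22/√35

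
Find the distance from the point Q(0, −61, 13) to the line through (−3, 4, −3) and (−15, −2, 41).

√3961

A direction vector is d = (−12, −6, 44).
AP = (3, −65, 16); AP·d = 1058, |AP|² = 4490, |d|² = 2116.
distance² = |AP|² − (AP·d)²/|d|² = 4490 − 1119364/2116 = 3961, so the distance is √3961.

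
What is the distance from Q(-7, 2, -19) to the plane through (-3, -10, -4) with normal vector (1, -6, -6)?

14/√73

The plane has equation n·(r − (-3, -10, -4)) = 0, i.e. n·r = 81.
Then n·(-7, 2, -19) - 81 = 14.
|n| = √(1 + 36 + 36) = √73, so the distance is |14|/√73 = 14√73/73.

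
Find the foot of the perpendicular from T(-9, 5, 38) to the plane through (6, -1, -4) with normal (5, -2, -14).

The perpendicular from T has direction n = (5, -2, -14): r = (-9, 5, 38) + μ(5, -2, -14).
Substitute into the plane: n·(T + μn) = 88 gives -587 + 225μ = 88, so μ = 3.
Foot = (-9, 5, 38) + 3·(5, -2, -14) = (6, -1, -4).

(6, -1, -4)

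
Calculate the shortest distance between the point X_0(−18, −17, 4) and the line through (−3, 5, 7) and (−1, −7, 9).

2√94

A direction vector is d = (2, −12, 2).
AP = (−15, −22, −3); AP·d = 228, |AP|² = 718, |d|² = 152.
distance² = |AP|² − (AP·d)²/|d|² = 718 − 51984/152 = 376, so the distance is 2√94.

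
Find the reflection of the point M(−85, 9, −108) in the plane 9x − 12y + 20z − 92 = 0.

n = (9, −12, 20), |n|² = 625, n·M − 92 = -3125, so t = -3125/625 = -5.
Foot F = M − (-5)·n = (−40, −51, −8); the reflection is 2F − M = (5, −111, 92).

(5, -111, 92)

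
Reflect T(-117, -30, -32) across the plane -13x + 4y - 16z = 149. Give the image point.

(-13, -62, 96)

n = (-13, 4, -16), |n|² = 441, n·T − 149 = 1764, so t = 1764/441 = 4.
Foot F = T − 4·n = (-65, -46, 32); the reflection is 2F − T = (-13, -62, 96).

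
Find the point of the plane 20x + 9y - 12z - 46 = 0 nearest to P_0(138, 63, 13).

(38, 18, 73)

n = (20, 9, -12), |n|² = 625, and n·P_0 − 46 = 3125.
t = 3125/625 = 5, so the foot is P_0 − t·n = (138, 63, 13) − 5·(20, 9, -12) = (38, 18, 73).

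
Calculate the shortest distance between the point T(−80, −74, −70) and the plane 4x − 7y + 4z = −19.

Normal vector n = (4, −7, 4), and n·(−80, −74, −70) − (−19) = −63.
|n| = √(16 + 49 + 16) = 9, so the distance is |-63|/9 = 7.

7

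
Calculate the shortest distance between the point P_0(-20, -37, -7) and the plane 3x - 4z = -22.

2

Normal vector n = (3, 0, -4), and n·(-20, -37, -7) - (-22) = -10.
|n| = √(9 + 0 + 16) = 5, so the distance is |-10|/5 = 2.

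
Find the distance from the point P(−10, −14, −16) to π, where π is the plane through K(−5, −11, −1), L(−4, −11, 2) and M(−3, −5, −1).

3/√11

KL = (1, 0, 3) and KM = (2, 6, 0), so a normal is n = KL × KM = (−18, 6, 6).
n = (−18, 6, 6); n·P − 18 = -18; |n| = 6√11; distance = 18/(6√11) = 3√11/11.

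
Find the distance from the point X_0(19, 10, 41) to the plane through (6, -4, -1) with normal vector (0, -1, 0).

14

The plane has equation n·(r − (6, -4, -1)) = 0, i.e. n·r = 4.
d = |(-1)·10 − 4| / √(0 + 1 + 0) = |-14| / 1 = 14.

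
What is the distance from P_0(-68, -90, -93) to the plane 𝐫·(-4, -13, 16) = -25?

Normal vector n = (-4, -13, 16), and n·(-68, -90, -93) - (-25) = -21.
|n| = √(16 + 169 + 256) = 21, so the distance is |-21|/21 = 1.

1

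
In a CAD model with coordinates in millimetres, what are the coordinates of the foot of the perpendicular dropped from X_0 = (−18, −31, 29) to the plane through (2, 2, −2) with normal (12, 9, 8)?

(-6, -22, 37)

The perpendicular from X_0 has direction n = (12, 9, 8): r = (−18, −31, 29) + t(12, 9, 8).
Substitute into the plane: n·(X_0 + tn) = 26 gives -263 + 289t = 26, so t = 1.
Foot = (−18, −31, 29) + 1·(12, 9, 8) = (−6, −22, 37).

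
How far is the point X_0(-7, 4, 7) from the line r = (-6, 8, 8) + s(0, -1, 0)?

√2

Direction vector d = (0, -1, 0).
AP = (-1, -4, -1), and AP × d = (-1, 0, 1).
|AP × d|² = 2 and |d|² = 1, so the distance is √2.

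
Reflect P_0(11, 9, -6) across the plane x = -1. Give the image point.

With n = (1, 0, 0), the signed offset is (n·P_0 − (-1))/|n|² = 12/1 = 12.
P_0' = P_0 − 2t·n = (11, 9, -6) − 24·(1, 0, 0) = (-13, 9, -6).

(-13, 9, -6)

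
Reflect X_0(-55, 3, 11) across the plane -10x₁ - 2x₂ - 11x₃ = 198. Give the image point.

(-35, 7, 33)

With n = (-10, -2, -11), the signed offset is (n·X_0 − 198)/|n|² = 225/225 = 1.
X_0' = X_0 − 2t·n = (-55, 3, 11) − 2·(-10, -2, -11) = (-35, 7, 33).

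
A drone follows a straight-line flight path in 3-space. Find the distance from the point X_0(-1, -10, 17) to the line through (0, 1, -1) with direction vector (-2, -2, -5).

√314

Direction vector d = (-2, -2, -5).
AP = (-1, -11, 18), and AP × d = (91, -41, -20).
|AP × d|² = 10362 and |d|² = 33, so the distance is √(10362/33) = √314.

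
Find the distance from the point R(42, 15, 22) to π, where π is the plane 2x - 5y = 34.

Normal vector n = (2, -5, 0), and n·(42, 15, 22) - 34 = -25.
|n| = √(4 + 25 + 0) = √29, so the distance is |-25|/√29 = 25/√29.

25√29/29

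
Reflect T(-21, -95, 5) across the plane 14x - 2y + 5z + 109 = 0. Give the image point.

(-371/15, -1417/15, 11/3)

With n = (14, -2, 5), the signed offset is (n·T − (-109))/|n|² = 30/225 = 2/15.
T' = T − 2t·n = (-21, -95, 5) − (4/15)·(14, -2, 5) = (-371/15, -1417/15, 11/3).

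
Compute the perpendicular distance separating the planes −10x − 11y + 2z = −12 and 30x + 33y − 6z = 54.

2/5

Divide the second equation by -3 to match normals: −10x − 11y + 2z = -18.
Both planes have normal n = (−10, −11, 2), |n| = 15. Any point on the first plane is at distance |(-18) − (-12)|/|n| = 6/15 = 2/5 from the second.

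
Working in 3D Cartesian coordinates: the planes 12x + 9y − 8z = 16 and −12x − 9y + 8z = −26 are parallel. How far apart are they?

Divide the second equation by -1 to match normals: 12x + 9y − 8z = 26.
With common normal n = (12, 9, −8) (|n| = 17), the distance is |16 − 26|/|n| = 10/17.

10/17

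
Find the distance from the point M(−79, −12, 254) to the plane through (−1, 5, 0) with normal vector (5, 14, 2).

The plane has equation n·(r − (−1, 5, 0)) = 0, i.e. n·r = 65.
n = (5, 14, 2); n·P − 65 = -120; |n| = 15; distance = 120/15 = 8.

8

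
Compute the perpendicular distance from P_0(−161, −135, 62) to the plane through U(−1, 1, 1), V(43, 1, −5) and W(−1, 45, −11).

UV = (44, 0, −6) and UW = (0, 44, −12), so a normal is n = UV × UW = (264, 528, 1936).
Then n·(−161, −135, 62) − 2200 = 4048.
|n| = √(69696 + 278784 + 3748096) = 2024, so the distance is |4048|/2024 = 2.

2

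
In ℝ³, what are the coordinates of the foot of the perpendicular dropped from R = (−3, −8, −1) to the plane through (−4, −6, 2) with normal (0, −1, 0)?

The perpendicular from R has direction n = (0, −1, 0): r = (−3, −8, −1) + t(0, −1, 0).
Substitute into the plane: n·(R + tn) = 6 gives 8 + 1t = 6, so t = -2.
Foot = (−3, −8, −1) + (-2)·(0, −1, 0) = (−3, −6, −1).

(-3, -6, -1)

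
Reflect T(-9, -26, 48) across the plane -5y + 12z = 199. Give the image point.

(-9, 4, -24)

n = (0, -5, 12), |n|² = 169, n·T − 199 = 507, so t = 507/169 = 3.
Foot F = T − 3·n = (-9, -11, 12); the reflection is 2F − T = (-9, 4, -24).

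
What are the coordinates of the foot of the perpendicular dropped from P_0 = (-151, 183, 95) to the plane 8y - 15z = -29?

n = (0, 8, -15), |n|² = 289, and n·P_0 − (-29) = 68.
t = 68/289 = 4/17, so the foot is P_0 − t·n = (-151, 183, 95) − (4/17)·(0, 8, -15) = (-151, 3079/17, 1675/17).

(-151, 3079/17, 1675/17)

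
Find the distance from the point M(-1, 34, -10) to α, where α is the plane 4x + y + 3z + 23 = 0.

Normal vector n = (4, 1, 3), and n·(-1, 34, -10) - (-23) = 23.
|n| = √(16 + 1 + 9) = √26, so the distance is |23|/√26 = 23√26/26.

23√26/26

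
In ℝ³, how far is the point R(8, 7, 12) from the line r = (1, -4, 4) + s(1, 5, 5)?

√30

Direction vector d = (1, 5, 5).
AP = (7, 11, 8), and AP × d = (15, -27, 24).
|AP × d|² = 1530 and |d|² = 51, so the distance is √(1530/51) = √30.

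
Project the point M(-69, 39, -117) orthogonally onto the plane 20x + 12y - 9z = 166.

n = (20, 12, -9), |n|² = 625, and n·M − 166 = -25.
t = -25/625 = -1/25, so the foot is M − t·n = (-69, 39, -117) − (-1/25)·(20, 12, -9) = (-341/5, 987/25, -2934/25).

(-341/5, 987/25, -2934/25)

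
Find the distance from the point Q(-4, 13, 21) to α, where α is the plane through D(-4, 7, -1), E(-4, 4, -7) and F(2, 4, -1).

5√6/3

DE = (0, -3, -6) and DF = (6, -3, 0), so a normal is n = DE × DF = (-18, -36, 18).
n = (-18, -36, 18); n·P − (-198) = 180; |n| = 18√6; distance = 180/(18√6) = 10/√6.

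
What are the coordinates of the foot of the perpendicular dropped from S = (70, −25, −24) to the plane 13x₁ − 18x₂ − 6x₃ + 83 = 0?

The perpendicular from S has direction n = (13, −18, −6): r = (70, −25, −24) + t(13, −18, −6).
Substitute into the plane: n·(S + tn) = -83 gives 1504 + 529t = -83, so t = -3.
Foot = (70, −25, −24) + (-3)·(13, −18, −6) = (31, 29, −6).

(31, 29, -6)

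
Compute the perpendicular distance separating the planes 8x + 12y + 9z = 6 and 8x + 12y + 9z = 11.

5/17

With common normal n = (8, 12, 9) (|n| = 17), the distance is |6 − 11|/|n| = 5/17.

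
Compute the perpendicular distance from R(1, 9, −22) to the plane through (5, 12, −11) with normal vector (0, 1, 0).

The plane has equation n·(r − (5, 12, −11)) = 0, i.e. n·r = 12.
Then n·(1, 9, −22) − 12 = −3.
|n| = √(0 + 1 + 0) = 1, so the distance is |-3|/1 = 3.

3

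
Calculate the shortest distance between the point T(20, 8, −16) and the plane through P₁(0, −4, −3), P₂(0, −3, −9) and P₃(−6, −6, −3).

19√41/41

P₁P₂ = (0, 1, −6) and P₁P₃ = (−6, −2, 0), so a normal is n = P₁P₂ × P₁P₃ = (−12, 36, 6).
Then n·(20, 8, −16) − (−162) = 114.
|n| = √(144 + 1296 + 36) = 6√41, so the distance is |114|/(6√41) = 19/√41.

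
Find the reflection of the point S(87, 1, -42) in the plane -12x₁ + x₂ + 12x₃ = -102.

(-33, 11, 78)

With n = (-12, 1, 12), the signed offset is (n·S − (-102))/|n|² = -1445/289 = -5.
S' = S − 2t·n = (87, 1, -42) − (-10)·(-12, 1, 12) = (-33, 11, 78).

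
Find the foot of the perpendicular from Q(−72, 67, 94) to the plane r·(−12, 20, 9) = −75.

(-12, -33, 49)

n = (−12, 20, 9), |n|² = 625, and n·Q − (-75) = 3125.
t = 3125/625 = 5, so the foot is Q − t·n = (−72, 67, 94) − 5·(−12, 20, 9) = (−12, −33, 49).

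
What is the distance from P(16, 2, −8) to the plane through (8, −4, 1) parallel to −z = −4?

Parallel planes share the normal n = (0, 0, −1); since (8, −4, 1) lies on the plane, its equation is −z = -1.
Then n·(16, 2, −8) − (−1) = 9.
|n| = √(0 + 0 + 1) = 1, so the distance is |9|/1 = 9.

9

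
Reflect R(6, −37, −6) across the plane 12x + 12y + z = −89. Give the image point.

With n = (12, 12, 1), the signed offset is (n·R − (-89))/|n|² = -289/289 = -1.
R' = R − 2t·n = (6, −37, −6) − (-2)·(12, 12, 1) = (30, −13, −4).

(30, -13, -4)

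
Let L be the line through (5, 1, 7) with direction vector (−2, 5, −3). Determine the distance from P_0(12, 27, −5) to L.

3√29

Direction vector d = (−2, 5, −3).
AP = (7, 26, −12); AP·d = 152, |AP|² = 869, |d|² = 38.
distance² = |AP|² − (AP·d)²/|d|² = 869 − 23104/38 = 261, so the distance is 3√29.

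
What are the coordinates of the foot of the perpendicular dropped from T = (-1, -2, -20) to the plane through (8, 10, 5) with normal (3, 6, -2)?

(2, 4, -22)

The perpendicular from T has direction n = (3, 6, -2): r = (-1, -2, -20) + λ(3, 6, -2).
Substitute into the plane: n·(T + λn) = 74 gives 25 + 49λ = 74, so λ = 1.
Foot = (-1, -2, -20) + 1·(3, 6, -2) = (2, 4, -22).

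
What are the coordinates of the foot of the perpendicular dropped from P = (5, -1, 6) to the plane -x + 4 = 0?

(4, -1, 6)

The perpendicular from P has direction n = (-1, 0, 0): r = (5, -1, 6) + μ(-1, 0, 0).
Substitute into the plane: n·(P + μn) = -4 gives -5 + 1μ = -4, so μ = 1.
Foot = (5, -1, 6) + 1·(-1, 0, 0) = (4, -1, 6).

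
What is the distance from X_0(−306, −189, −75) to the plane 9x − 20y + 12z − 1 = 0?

Normal vector n = (9, −20, 12), and n·(−306, −189, −75) − 1 = 125.
|n| = √(81 + 400 + 144) = 25, so the distance is |125|/25 = 5.

5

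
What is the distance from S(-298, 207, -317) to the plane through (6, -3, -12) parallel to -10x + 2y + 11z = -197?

Parallel planes share the normal n = (-10, 2, 11); since (6, -3, -12) lies on the plane, its equation is -10x + 2y + 11z = -198.
Then n·(-298, 207, -317) - (-198) = 105.
|n| = √(100 + 4 + 121) = 15, so the distance is |105|/15 = 7.

7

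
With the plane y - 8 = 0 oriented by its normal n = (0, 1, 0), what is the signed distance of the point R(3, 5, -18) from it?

n·R − 8 = -3.
|n| = 1, so the signed distance is -3/1 = -3.

-3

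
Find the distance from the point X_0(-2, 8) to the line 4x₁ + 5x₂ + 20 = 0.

d = |4·(-2) + 5·8 − (-20)| / √(16 + 25) = |52|/√41 = 52√41/41.

52/√41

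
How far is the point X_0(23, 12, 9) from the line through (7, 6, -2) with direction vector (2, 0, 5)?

Direction vector d = (2, 0, 5).
AP = (16, 6, 11), and AP × d = (30, -58, -12).
|AP × d|² = 4408 and |d|² = 29, so the distance is √(4408/29) = √152 = 2√38.

2√38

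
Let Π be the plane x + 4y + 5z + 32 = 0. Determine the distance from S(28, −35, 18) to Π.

10/√42

Normal vector n = (1, 4, 5), and n·(28, −35, 18) − (−32) = 10.
|n| = √(1 + 16 + 25) = √42, so the distance is |10|/√42 = 5√42/21.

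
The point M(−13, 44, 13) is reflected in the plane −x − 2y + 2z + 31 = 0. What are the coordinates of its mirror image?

(-17, 36, 21)

n = (−1, −2, 2), |n|² = 9, n·M − (-31) = -18, so t = -18/9 = -2.
Foot F = M − (-2)·n = (−15, 40, 17); the reflection is 2F − M = (−17, 36, 21).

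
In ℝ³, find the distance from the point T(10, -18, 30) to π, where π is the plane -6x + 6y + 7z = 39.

d = |(-6)·10 + 6·(-18) + 7·30 − 39| / √(36 + 36 + 49) = |3| / 11 = 3/11.

3/11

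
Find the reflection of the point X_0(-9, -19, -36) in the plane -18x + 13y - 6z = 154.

With n = (-18, 13, -6), the signed offset is (n·X_0 − 154)/|n|² = -23/529 = -1/23.
X_0' = X_0 − 2t·n = (-9, -19, -36) − (-2/23)·(-18, 13, -6) = (-243/23, -411/23, -840/23).

(-243/23, -411/23, -840/23)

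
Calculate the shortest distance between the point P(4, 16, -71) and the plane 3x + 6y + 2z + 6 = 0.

4

n = (3, 6, 2); n·P − (-6) = -28; |n| = 7; distance = 28/7 = 4.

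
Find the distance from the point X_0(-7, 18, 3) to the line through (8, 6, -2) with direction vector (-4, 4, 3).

Direction vector d = (-4, 4, 3).
AP = (-15, 12, 5); AP·d = 123, |AP|² = 394, |d|² = 41.
distance² = |AP|² − (AP·d)²/|d|² = 394 − 15129/41 = 25, so the distance is 5.

5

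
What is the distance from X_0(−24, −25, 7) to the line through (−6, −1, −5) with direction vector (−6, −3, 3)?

Direction vector d = (−6, −3, 3).
AP = (−18, −24, 12); AP·d = 216, |AP|² = 1044, |d|² = 54.
distance² = |AP|² − (AP·d)²/|d|² = 1044 − 46656/54 = 180, so the distance is 6√5.

6√5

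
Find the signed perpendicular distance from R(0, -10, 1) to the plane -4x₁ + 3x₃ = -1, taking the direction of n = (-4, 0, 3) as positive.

n·R − (-1) = 4.
|n| = 5, so the signed distance is 4/5.

4/5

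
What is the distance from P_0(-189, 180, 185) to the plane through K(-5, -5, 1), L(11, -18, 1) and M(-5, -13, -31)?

KL = (16, -13, 0) and KM = (0, -8, -32), so a normal is n = KL × KM = (416, 512, -128).
d = |416·(-189) + 512·180 + (-128)·185 − (-4768)| / √(173056 + 262144 + 16384) = |-5376| / 672 = 8.

8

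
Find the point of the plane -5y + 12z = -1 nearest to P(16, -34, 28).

n = (0, -5, 12), |n|² = 169, and n·P − (-1) = 507.
t = 507/169 = 3, so the foot is P − t·n = (16, -34, 28) − 3·(0, -5, 12) = (16, -19, -8).

(16, -19, -8)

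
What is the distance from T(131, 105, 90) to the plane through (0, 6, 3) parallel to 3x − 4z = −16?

9

Parallel planes share the normal n = (3, 0, −4); since (0, 6, 3) lies on the plane, its equation is 3x − 4z = -12.
d = |3·131 + (-4)·90 − (-12)| / √(9 + 0 + 16) = |45| / 5 = 9.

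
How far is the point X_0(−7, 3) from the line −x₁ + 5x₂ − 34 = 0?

d = |(-1)·(-7) + 5·3 − 34| / √(1 + 25) = |-12|/√26 = 12/√26.

6√26/13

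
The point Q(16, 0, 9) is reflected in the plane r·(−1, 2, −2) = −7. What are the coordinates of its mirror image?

(10, 12, -3)

With n = (−1, 2, −2), the signed offset is (n·Q − (-7))/|n|² = -27/9 = -3.
Q' = Q − 2t·n = (16, 0, 9) − (-6)·(−1, 2, −2) = (10, 12, −3).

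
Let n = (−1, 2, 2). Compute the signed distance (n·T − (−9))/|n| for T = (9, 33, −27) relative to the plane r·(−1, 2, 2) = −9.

n·T − (-9) = 12.
|n| = 3, so the signed distance is 12/3 = 4.

4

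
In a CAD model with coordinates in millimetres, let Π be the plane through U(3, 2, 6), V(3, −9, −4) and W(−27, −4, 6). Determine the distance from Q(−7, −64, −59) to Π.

5

UV = (0, −11, −10) and UW = (−30, −6, 0), so a normal is n = UV × UW = (−60, 300, −330).
Then n·(−7, −64, −59) − (−1560) = 2250.
|n| = √(3600 + 90000 + 108900) = 450, so the distance is |2250|/450 = 5.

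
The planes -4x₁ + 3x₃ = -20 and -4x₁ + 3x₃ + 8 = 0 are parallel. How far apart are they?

With common normal n = (-4, 0, 3) (|n| = 5), the distance is |(-20) − (-8)|/|n| = 12/5.

12/5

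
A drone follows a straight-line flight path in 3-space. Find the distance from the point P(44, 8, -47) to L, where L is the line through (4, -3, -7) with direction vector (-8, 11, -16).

Direction vector d = (-8, 11, -16).
AP = (40, 11, -40); AP·d = 441, |AP|² = 3321, |d|² = 441.
distance² = |AP|² − (AP·d)²/|d|² = 3321 − 194481/441 = 2880, so the distance is 24√5.

24√5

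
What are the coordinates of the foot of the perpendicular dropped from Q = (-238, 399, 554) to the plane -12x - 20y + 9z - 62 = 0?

(-6046/25, 1963/5, 13922/25)

The perpendicular from Q has direction n = (-12, -20, 9): r = (-238, 399, 554) + μ(-12, -20, 9).
Substitute into the plane: n·(Q + μn) = 62 gives -138 + 625μ = 62, so μ = 8/25.
Foot = (-238, 399, 554) + (8/25)·(-12, -20, 9) = (-6046/25, 1963/5, 13922/25).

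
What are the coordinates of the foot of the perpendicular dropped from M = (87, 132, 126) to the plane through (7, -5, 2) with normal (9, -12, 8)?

(1443/17, 2292/17, 2110/17)

n = (9, -12, 8), |n|² = 289, and n·M − 139 = 68.
t = 68/289 = 4/17, so the foot is M − t·n = (87, 132, 126) − (4/17)·(9, -12, 8) = (1443/17, 2292/17, 2110/17).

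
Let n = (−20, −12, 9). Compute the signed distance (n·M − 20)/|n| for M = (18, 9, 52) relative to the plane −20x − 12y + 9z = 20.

n·M − 20 = -20.
|n| = 25, so the signed distance is -20/25 = -4/5.

-4/5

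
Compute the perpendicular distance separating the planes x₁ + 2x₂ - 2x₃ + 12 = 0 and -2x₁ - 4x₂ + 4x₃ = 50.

Divide the second equation by -2 to match normals: x₁ + 2x₂ - 2x₃ = -25.
Both planes have normal n = (1, 2, -2), |n| = 3. Any point on the first plane is at distance |(-25) − (-12)|/|n| = 13/3 from the second.

13/3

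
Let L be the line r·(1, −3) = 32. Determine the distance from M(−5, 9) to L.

The normal to the line is n = (1, −3) with |n| = √10.
|n·M − 32| = |-32 − 32| = 64, so the distance is 64/√10 = 32√10/5.

64/√10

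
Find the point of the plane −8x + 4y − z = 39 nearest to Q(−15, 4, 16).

(-7, 0, 17)

The perpendicular from Q has direction n = (−8, 4, −1): r = (−15, 4, 16) + λ(−8, 4, −1).
Substitute into the plane: n·(Q + λn) = 39 gives 120 + 81λ = 39, so λ = -1.
Foot = (−15, 4, 16) + (-1)·(−8, 4, −1) = (−7, 0, 17).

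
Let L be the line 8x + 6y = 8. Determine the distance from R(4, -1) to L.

9/5

The normal to the line is n = (8, 6) with |n| = 10.
|n·R − 8| = |26 − 8| = 18, so the distance is 18/10 = 9/5.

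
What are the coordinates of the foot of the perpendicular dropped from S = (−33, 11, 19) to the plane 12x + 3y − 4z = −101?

n = (12, 3, −4), |n|² = 169, and n·S − (-101) = -338.
t = -338/169 = -2, so the foot is S − t·n = (−33, 11, 19) − (-2)·(12, 3, −4) = (−9, 17, 11).

(-9, 17, 11)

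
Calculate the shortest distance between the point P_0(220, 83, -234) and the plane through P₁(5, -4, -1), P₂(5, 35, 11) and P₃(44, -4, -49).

P₁P₂ = (0, 39, 12) and P₁P₃ = (39, 0, -48), so a normal is n = P₁P₂ × P₁P₃ = (-1872, 468, -1521).
Then n·(220, 83, -234) - (-9711) = -7371.
|n| = √(3504384 + 219024 + 2313441) = 2457, so the distance is |-7371|/2457 = 3.

3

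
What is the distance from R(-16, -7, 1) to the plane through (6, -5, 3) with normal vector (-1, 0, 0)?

22

The plane has equation n·(r − (6, -5, 3)) = 0, i.e. n·r = -6.
d = |(-1)·(-16) − (-6)| / √(1 + 0 + 0) = |22| / 1 = 22.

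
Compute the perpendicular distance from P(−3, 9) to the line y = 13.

d = |0·(-3) + 1·9 − 13| / √(0 + 1) = |-4|/1 = 4.

4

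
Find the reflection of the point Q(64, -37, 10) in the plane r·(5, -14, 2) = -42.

(24, 75, -6)

With n = (5, -14, 2), the signed offset is (n·Q − (-42))/|n|² = 900/225 = 4.
Q' = Q − 2t·n = (64, -37, 10) − 8·(5, -14, 2) = (24, 75, -6).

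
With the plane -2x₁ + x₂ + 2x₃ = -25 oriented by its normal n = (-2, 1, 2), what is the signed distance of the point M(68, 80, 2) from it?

n·M − (-25) = -27.
|n| = 3, so the signed distance is -27/3 = -9.

-9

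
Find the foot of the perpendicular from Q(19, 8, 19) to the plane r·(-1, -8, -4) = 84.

n = (-1, -8, -4), |n|² = 81, and n·Q − 84 = -243.
t = -243/81 = -3, so the foot is Q − t·n = (19, 8, 19) − (-3)·(-1, -8, -4) = (16, -16, 7).

(16, -16, 7)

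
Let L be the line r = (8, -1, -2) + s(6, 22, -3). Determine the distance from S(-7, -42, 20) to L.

√274

Direction vector d = (6, 22, -3).
AP = (-15, -41, 22), and AP × d = (-361, 87, -84).
|AP × d|² = 144946 and |d|² = 529, so the distance is √(144946/529) = √274.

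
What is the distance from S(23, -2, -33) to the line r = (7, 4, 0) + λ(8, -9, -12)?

15

Direction vector d = (8, -9, -12).
AP = (16, -6, -33); AP·d = 578, |AP|² = 1381, |d|² = 289.
distance² = |AP|² − (AP·d)²/|d|² = 1381 − 334084/289 = 225, so the distance is 15.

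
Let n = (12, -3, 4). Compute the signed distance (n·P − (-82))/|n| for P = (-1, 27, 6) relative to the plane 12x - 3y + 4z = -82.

n·P − (-82) = 13.
|n| = 13, so the signed distance is 13/13 = 1.

1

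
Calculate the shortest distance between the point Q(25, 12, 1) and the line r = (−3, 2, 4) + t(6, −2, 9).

2√193

Direction vector d = (6, −2, 9).
AP = (28, 10, −3); AP·d = 121, |AP|² = 893, |d|² = 121.
distance² = |AP|² − (AP·d)²/|d|² = 893 − 14641/121 = 772, so the distance is 2√193.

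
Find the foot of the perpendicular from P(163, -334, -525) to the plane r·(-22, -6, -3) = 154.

(3595/23, -7724/23, -12096/23)

The perpendicular from P has direction n = (-22, -6, -3): r = (163, -334, -525) + μ(-22, -6, -3).
Substitute into the plane: n·(P + μn) = 154 gives -7 + 529μ = 154, so μ = 7/23.
Foot = (163, -334, -525) + (7/23)·(-22, -6, -3) = (3595/23, -7724/23, -12096/23).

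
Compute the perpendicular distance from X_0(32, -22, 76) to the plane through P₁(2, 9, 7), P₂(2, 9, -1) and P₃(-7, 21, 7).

27/5

P₁P₂ = (0, 0, -8) and P₁P₃ = (-9, 12, 0), so a normal is n = P₁P₂ × P₁P₃ = (96, 72, 0).
Then n·(32, -22, 76) - 840 = 648.
|n| = √(9216 + 5184 + 0) = 120, so the distance is |648|/120 = 27/5.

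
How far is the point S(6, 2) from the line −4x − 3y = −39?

9/5

d = |(-4)·6 + (-3)·2 − (-39)| / √(16 + 9) = |9|/5 = 9/5.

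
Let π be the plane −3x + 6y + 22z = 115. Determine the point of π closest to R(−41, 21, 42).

(-35, 9, -2)

The perpendicular from R has direction n = (−3, 6, 22): r = (−41, 21, 42) + μ(−3, 6, 22).
Substitute into the plane: n·(R + μn) = 115 gives 1173 + 529μ = 115, so μ = -2.
Foot = (−41, 21, 42) + (-2)·(−3, 6, 22) = (−35, 9, −2).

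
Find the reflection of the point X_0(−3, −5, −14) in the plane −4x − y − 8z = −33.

(13, -1, 18)

n = (−4, −1, −8), |n|² = 81, n·X_0 − (-33) = 162, so t = 162/81 = 2.
Foot F = X_0 − 2·n = (5, −3, 2); the reflection is 2F − X_0 = (13, −1, 18).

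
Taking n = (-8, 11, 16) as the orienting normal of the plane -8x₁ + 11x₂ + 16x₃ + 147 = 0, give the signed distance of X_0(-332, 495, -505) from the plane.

n·X_0 − (-147) = 168.
|n| = 21, so the signed distance is 168/21 = 8.

8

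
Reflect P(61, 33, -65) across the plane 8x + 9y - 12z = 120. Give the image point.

(-19, -57, 55)

n = (8, 9, -12), |n|² = 289, n·P − 120 = 1445, so t = 1445/289 = 5.
Foot F = P − 5·n = (21, -12, -5); the reflection is 2F − P = (-19, -57, 55).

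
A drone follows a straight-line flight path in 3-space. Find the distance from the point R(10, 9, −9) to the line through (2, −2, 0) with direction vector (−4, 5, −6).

Direction vector d = (−4, 5, −6).
AP = (8, 11, −9); AP·d = 77, |AP|² = 266, |d|² = 77.
distance² = |AP|² − (AP·d)²/|d|² = 266 − 5929/77 = 189, so the distance is 3√21.

3√21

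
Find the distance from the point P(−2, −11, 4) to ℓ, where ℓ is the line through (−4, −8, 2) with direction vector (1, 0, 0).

√13

Direction vector d = (1, 0, 0).
AP = (2, −3, 2); AP·d = 2, |AP|² = 17, |d|² = 1.
distance² = |AP|² − (AP·d)²/|d|² = 17 − 4/1 = 13, so the distance is √13.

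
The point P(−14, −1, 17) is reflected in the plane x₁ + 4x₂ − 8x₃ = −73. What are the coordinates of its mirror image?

With n = (1, 4, −8), the signed offset is (n·P − (-73))/|n|² = -81/81 = -1.
P' = P − 2t·n = (−14, −1, 17) − (-2)·(1, 4, −8) = (−12, 7, 1).

(-12, 7, 1)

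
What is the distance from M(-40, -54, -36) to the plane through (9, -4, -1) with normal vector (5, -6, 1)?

The plane has equation n·(r − (9, -4, -1)) = 0, i.e. n·r = 68.
Then n·(-40, -54, -36) - 68 = 20.
|n| = √(25 + 36 + 1) = √62, so the distance is |20|/√62 = 10√62/31.

10√62/31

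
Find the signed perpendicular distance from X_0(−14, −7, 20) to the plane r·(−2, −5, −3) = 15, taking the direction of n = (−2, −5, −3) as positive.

-12/√38

n·X_0 − 15 = -12.
|n| = √38, so the signed distance is -12/√38.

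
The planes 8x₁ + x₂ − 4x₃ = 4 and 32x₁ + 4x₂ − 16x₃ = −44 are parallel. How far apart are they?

5/3

Divide the second equation by 4 to match normals: 8x₁ + x₂ − 4x₃ = -11.
With common normal n = (8, 1, −4) (|n| = 9), the distance is |4 − (-11)|/|n| = 15/9 = 5/3.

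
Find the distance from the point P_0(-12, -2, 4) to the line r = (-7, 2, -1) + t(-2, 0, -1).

Direction vector d = (-2, 0, -1).
AP = (-5, -4, 5); AP·d = 5, |AP|² = 66, |d|² = 5.
distance² = |AP|² − (AP·d)²/|d|² = 66 − 25/5 = 61, so the distance is √61.

√61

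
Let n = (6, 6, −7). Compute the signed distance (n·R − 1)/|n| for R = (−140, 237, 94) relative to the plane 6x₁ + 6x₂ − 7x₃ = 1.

n·R − 1 = -77.
|n| = 11, so the signed distance is -77/11 = -7.

-7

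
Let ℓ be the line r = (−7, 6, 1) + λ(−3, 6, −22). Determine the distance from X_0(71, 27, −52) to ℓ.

3√802

Direction vector d = (−3, 6, −22).
AP = (78, 21, −53); AP·d = 1058, |AP|² = 9334, |d|² = 529.
distance² = |AP|² − (AP·d)²/|d|² = 9334 − 1119364/529 = 7218, so the distance is 3√802.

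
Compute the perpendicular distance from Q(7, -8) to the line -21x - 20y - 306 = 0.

d = |(-21)·7 + (-20)·(-8) − 306| / √(441 + 400) = |-293|/29 = 293/29.

293/29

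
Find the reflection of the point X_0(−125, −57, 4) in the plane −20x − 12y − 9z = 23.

n = (−20, −12, −9), |n|² = 625, n·X_0 − 23 = 3125, so t = 3125/625 = 5.
Foot F = X_0 − 5·n = (−25, 3, 49); the reflection is 2F − X_0 = (75, 63, 94).

(75, 63, 94)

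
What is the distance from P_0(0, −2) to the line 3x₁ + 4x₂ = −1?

7/5

d = |3·0 + 4·(-2) − (-1)| / √(9 + 16) = |-7|/5 = 7/5.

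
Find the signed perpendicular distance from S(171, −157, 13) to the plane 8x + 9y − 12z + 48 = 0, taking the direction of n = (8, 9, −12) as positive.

n·S − (-48) = -153.
|n| = 17, so the signed distance is -153/17 = -9.

-9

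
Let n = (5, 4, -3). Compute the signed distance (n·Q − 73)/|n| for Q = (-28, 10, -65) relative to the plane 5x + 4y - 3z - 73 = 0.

11√2/5

n·Q − 73 = 22.
|n| = 5√2, so the signed distance is 11√2/5.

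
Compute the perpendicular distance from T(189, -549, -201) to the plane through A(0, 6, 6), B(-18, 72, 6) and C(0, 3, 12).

AB = (-18, 66, 0) and AC = (0, -3, 6), so a normal is n = AB × AC = (396, 108, 54).
Then n·(189, -549, -201) - 972 = 3726.
|n| = √(156816 + 11664 + 2916) = 414, so the distance is |3726|/414 = 9.

9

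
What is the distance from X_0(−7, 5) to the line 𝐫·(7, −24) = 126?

d = |7·(-7) + (-24)·5 − 126| / √(49 + 576) = |-295|/25 = 59/5.

59/5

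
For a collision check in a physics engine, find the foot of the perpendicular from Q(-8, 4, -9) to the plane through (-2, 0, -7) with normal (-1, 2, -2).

The perpendicular from Q has direction n = (-1, 2, -2): r = (-8, 4, -9) + λ(-1, 2, -2).
Substitute into the plane: n·(Q + λn) = 16 gives 34 + 9λ = 16, so λ = -2.
Foot = (-8, 4, -9) + (-2)·(-1, 2, -2) = (-6, 0, -5).

(-6, 0, -5)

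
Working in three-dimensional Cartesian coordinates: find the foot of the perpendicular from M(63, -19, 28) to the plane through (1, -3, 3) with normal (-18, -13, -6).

n = (-18, -13, -6), |n|² = 529, and n·M − 3 = -1058.
t = -1058/529 = -2, so the foot is M − t·n = (63, -19, 28) − (-2)·(-18, -13, -6) = (27, -45, 16).

(27, -45, 16)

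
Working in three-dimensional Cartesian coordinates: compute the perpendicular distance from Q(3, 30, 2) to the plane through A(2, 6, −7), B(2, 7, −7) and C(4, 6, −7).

9

AB = (0, 1, 0) and AC = (2, 0, 0), so a normal is n = AB × AC = (0, 0, −2).
Then n·(3, 30, 2) − 14 = −18.
|n| = √(0 + 0 + 4) = 2, so the distance is |-18|/2 = 9.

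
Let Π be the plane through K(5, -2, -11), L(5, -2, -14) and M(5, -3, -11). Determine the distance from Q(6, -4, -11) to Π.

KL = (0, 0, -3) and KM = (0, -1, 0), so a normal is n = KL × KM = (-3, 0, 0).
n = (-3, 0, 0); n·P − (-15) = -3; |n| = 3; distance = 3/3 = 1.

1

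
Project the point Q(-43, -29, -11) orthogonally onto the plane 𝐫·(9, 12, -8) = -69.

The perpendicular from Q has direction n = (9, 12, -8): r = (-43, -29, -11) + t(9, 12, -8).
Substitute into the plane: n·(Q + tn) = -69 gives -647 + 289t = -69, so t = 2.
Foot = (-43, -29, -11) + 2·(9, 12, -8) = (-25, -5, -27).

(-25, -5, -27)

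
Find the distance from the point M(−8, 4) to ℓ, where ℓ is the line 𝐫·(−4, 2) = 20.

d = |(-4)·(-8) + 2·4 − 20| / √(16 + 4) = |20|/(2√5) = 2√5.

2√5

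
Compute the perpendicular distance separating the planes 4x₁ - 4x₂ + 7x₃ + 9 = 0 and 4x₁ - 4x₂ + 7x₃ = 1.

With common normal n = (4, -4, 7) (|n| = 9), the distance is |(-9) − 1|/|n| = 10/9.

10/9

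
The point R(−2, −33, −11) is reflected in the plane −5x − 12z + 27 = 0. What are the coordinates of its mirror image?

With n = (−5, 0, −12), the signed offset is (n·R − (-27))/|n|² = 169/169 = 1.
R' = R − 2t·n = (−2, −33, −11) − 2·(−5, 0, −12) = (8, −33, 13).

(8, -33, 13)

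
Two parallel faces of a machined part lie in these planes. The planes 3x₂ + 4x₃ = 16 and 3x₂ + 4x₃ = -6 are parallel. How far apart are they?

Both planes have normal n = (0, 3, 4), |n| = 5. Any point on the first plane is at distance |(-6) − 16|/|n| = 22/5 from the second.

22/5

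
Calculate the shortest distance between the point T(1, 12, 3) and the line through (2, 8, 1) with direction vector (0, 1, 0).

√5

Direction vector d = (0, 1, 0).
AP = (-1, 4, 2), and AP × d = (-2, 0, -1).
|AP × d|² = 5 and |d|² = 1, so the distance is √5.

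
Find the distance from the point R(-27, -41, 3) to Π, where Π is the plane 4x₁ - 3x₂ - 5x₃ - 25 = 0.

5√2/2

Normal vector n = (4, -3, -5), and n·(-27, -41, 3) - 25 = -25.
|n| = √(16 + 9 + 25) = 5√2, so the distance is |-25|/(5√2) = 5/√2.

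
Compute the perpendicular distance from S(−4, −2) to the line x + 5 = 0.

d = |1·(-4) + 0·(-2) − (-5)| / √(1 + 0) = |1|/1 = 1.

1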